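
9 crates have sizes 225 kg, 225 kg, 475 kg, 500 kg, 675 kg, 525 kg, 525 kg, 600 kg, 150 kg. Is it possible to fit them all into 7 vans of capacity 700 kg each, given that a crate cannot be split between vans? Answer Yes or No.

A valid assignment using 7 vans:
  van 1: 675 = 675
  van 2: 600 = 600
  van 3: 525 + 150 = 675
  van 4: 525 = 525
  van 5: 500 = 500
  van 6: 475 + 225 = 700
  van 7: 225 = 225
Every load is within 700 kg, so 7 vans suffice.

Yes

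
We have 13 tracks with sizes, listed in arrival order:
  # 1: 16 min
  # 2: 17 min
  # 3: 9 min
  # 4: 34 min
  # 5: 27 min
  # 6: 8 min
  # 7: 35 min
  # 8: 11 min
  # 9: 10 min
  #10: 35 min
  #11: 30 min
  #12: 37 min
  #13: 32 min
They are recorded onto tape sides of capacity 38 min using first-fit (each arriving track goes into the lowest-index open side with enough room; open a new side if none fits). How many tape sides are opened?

9

  16 → side 1 (new)  [load 16/38]
  17 → side 1  [load 33/38]
  9 → side 2 (new)  [load 9/38]
  34 → side 3 (new)  [load 34/38]
  27 → side 2  [load 36/38]
  8 → side 4 (new)  [load 8/38]
  35 → side 5 (new)  [load 35/38]
  11 → side 4  [load 19/38]
  10 → side 4  [load 29/38]
  35 → side 6 (new)  [load 35/38]
  30 → side 7 (new)  [load 30/38]
  37 → side 8 (new)  [load 37/38]
  32 → side 9 (new)  [load 32/38]
9 tape sides opened.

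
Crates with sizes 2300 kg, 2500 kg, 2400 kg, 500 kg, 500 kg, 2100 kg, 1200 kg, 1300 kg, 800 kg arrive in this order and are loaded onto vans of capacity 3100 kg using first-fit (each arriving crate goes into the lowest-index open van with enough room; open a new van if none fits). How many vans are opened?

5

  2300 → van 1 (new)  [load 2300/3100]
  2500 → van 2 (new)  [load 2500/3100]
  2400 → van 3 (new)  [load 2400/3100]
  500 → van 1  [load 2800/3100]
  500 → van 2  [load 3000/3100]
  2100 → van 4 (new)  [load 2100/3100]
  1200 → van 5 (new)  [load 1200/3100]
  1300 → van 5  [load 2500/3100]
  800 → van 4  [load 2900/3100]
5 vans opened.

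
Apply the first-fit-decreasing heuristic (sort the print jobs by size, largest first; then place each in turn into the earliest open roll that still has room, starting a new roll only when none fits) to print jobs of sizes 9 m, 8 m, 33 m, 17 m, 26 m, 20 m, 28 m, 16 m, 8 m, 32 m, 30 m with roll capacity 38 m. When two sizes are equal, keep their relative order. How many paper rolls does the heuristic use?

Sorted descending: 33, 32, 30, 28, 26, 20, 17, 16, 9, 8, 8.
  33 → roll 1 (new)  [load 33/38]
  32 → roll 2 (new)  [load 32/38]
  30 → roll 3 (new)  [load 30/38]
  28 → roll 4 (new)  [load 28/38]
  26 → roll 5 (new)  [load 26/38]
  20 → roll 6 (new)  [load 20/38]
  17 → roll 6  [load 37/38]
  16 → roll 7 (new)  [load 16/38]
  9 → roll 4  [load 37/38]
  8 → roll 3  [load 38/38]
  8 → roll 5  [load 34/38]
7 paper rolls opened.

7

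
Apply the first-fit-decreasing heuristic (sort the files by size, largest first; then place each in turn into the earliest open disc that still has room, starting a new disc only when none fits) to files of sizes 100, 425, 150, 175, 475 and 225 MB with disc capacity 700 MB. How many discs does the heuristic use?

3

Sorted descending: 475, 425, 225, 175, 150, 100.
  475 → disc 1 (new)  [load 475/700]
  425 → disc 2 (new)  [load 425/700]
  225 → disc 1  [load 700/700]
  175 → disc 2  [load 600/700]
  150 → disc 3 (new)  [load 150/700]
  100 → disc 2  [load 700/700]
3 discs opened.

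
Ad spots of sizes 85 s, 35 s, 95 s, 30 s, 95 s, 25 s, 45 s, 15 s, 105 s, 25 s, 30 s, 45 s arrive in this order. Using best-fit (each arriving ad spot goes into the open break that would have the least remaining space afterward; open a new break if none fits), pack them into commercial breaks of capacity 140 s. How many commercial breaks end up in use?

  85 → break 1 (new)  [load 85/140]
  35 → break 1  [load 120/140]
  95 → break 2 (new)  [load 95/140]
  30 → break 2  [load 125/140]
  95 → break 3 (new)  [load 95/140]
  25 → break 3  [load 120/140]
  45 → break 4 (new)  [load 45/140]
  15 → break 2  [load 140/140]
  105 → break 5 (new)  [load 105/140]
  25 → break 5  [load 130/140]
  30 → break 4  [load 75/140]
  45 → break 4  [load 120/140]
5 commercial breaks opened.

5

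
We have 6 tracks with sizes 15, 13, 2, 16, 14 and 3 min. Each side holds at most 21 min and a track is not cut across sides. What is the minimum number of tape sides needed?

4

Total = 16 + 15 + 14 + 13 + 3 + 2 = 63 min.
Lower bound: ⌈63/21⌉ = 3 tape sides.
Also, 4 tracks each exceed 21/2 min, and no two of those can share a side, so at least 4 tape sides are needed.
A packing using 4 tape sides:
  side 1: 16 + 3 + 2 = 21
  side 2: 15 = 15
  side 3: 14 = 14
  side 4: 13 = 13
This matches the lower bound, so 4 is optimal.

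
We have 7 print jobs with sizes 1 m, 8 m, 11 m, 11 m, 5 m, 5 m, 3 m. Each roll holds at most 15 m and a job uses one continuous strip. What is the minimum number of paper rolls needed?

4

Total = 11 + 11 + 8 + 5 + 5 + 3 + 1 = 44 m.
Lower bound: ⌈44/15⌉ = 3 paper rolls.
A packing using 4 paper rolls:
  roll 1: 11 + 3 + 1 = 15
  roll 2: 11 = 11
  roll 3: 8 + 5 = 13
  roll 4: 5 = 5
No arrangement into 3 paper rolls stays within capacity, so 4 is optimal.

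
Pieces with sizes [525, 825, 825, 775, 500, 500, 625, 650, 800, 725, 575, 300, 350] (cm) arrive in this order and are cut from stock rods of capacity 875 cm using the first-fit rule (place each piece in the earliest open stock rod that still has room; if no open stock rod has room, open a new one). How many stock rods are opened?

11

  525 → stock rod 1 (new)  [load 525/875]
  825 → stock rod 2 (new)  [load 825/875]
  825 → stock rod 3 (new)  [load 825/875]
  775 → stock rod 4 (new)  [load 775/875]
  500 → stock rod 5 (new)  [load 500/875]
  500 → stock rod 6 (new)  [load 500/875]
  625 → stock rod 7 (new)  [load 625/875]
  650 → stock rod 8 (new)  [load 650/875]
  800 → stock rod 9 (new)  [load 800/875]
  725 → stock rod 10 (new)  [load 725/875]
  575 → stock rod 11 (new)  [load 575/875]
  300 → stock rod 1  [load 825/875]
  350 → stock rod 5  [load 850/875]
11 stock rods opened.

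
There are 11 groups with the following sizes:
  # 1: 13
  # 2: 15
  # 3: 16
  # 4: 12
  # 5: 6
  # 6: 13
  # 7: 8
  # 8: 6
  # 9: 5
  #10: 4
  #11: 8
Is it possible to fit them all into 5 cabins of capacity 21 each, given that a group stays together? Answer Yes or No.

No

Total = 106; ⌈106/21⌉ = 6.
At least 6 cabins are required, but only 5 are allowed.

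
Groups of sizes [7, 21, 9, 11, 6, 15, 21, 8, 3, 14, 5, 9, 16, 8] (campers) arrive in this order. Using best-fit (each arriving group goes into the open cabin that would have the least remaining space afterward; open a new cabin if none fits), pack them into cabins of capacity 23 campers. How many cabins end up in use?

8

  7 → cabin 1 (new)  [load 7/23]
  21 → cabin 2 (new)  [load 21/23]
  9 → cabin 1  [load 16/23]
  11 → cabin 3 (new)  [load 11/23]
  6 → cabin 1  [load 22/23]
  15 → cabin 4 (new)  [load 15/23]
  21 → cabin 5 (new)  [load 21/23]
  8 → cabin 4  [load 23/23]
  3 → cabin 3  [load 14/23]
  14 → cabin 6 (new)  [load 14/23]
  5 → cabin 3  [load 19/23]
  9 → cabin 6  [load 23/23]
  16 → cabin 7 (new)  [load 16/23]
  8 → cabin 8 (new)  [load 8/23]
8 cabins opened.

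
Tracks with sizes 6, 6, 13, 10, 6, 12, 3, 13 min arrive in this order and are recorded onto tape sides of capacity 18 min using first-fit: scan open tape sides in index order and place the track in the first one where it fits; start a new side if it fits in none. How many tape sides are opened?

  6 → side 1 (new)  [load 6/18]
  6 → side 1  [load 12/18]
  13 → side 2 (new)  [load 13/18]
  10 → side 3 (new)  [load 10/18]
  6 → side 1  [load 18/18]
  12 → side 4 (new)  [load 12/18]
  3 → side 2  [load 16/18]
  13 → side 5 (new)  [load 13/18]
5 tape sides opened.

5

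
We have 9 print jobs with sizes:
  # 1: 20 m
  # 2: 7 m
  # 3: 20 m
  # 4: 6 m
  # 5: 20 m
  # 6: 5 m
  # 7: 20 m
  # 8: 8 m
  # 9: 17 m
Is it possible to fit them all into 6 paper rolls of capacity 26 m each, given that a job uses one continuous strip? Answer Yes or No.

A valid assignment using 6 paper rolls:
  roll 1: 20 + 6 = 26
  roll 2: 20 + 5 = 25
  roll 3: 20 = 20
  roll 4: 20 = 20
  roll 5: 17 + 8 = 25
  roll 6: 7 = 7
Every load is within 26 m, so 6 paper rolls suffice.

Yes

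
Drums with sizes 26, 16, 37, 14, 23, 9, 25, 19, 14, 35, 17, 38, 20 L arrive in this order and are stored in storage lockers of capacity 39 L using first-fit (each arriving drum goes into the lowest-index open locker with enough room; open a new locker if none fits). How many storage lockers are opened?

  26 → locker 1 (new)  [load 26/39]
  16 → locker 2 (new)  [load 16/39]
  37 → locker 3 (new)  [load 37/39]
  14 → locker 2  [load 30/39]
  23 → locker 4 (new)  [load 23/39]
  9 → locker 1  [load 35/39]
  25 → locker 5 (new)  [load 25/39]
  19 → locker 6 (new)  [load 19/39]
  14 → locker 4  [load 37/39]
  35 → locker 7 (new)  [load 35/39]
  17 → locker 6  [load 36/39]
  38 → locker 8 (new)  [load 38/39]
  20 → locker 9 (new)  [load 20/39]
9 storage lockers opened.

9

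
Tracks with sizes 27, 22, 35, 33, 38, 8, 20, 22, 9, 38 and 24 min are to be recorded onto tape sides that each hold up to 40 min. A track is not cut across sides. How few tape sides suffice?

9

Total = 38 + 38 + 35 + 33 + 27 + 24 + 22 + 22 + 20 + 9 + 8 = 276 min.
Lower bound: ⌈276/40⌉ = 7 tape sides.
Also, 8 tracks each exceed 20 min, and no two of those can share a side, so at least 8 tape sides are needed.
A packing using 9 tape sides:
  side 1: 38 = 38
  side 2: 38 = 38
  side 3: 35 = 35
  side 4: 33 = 33
  side 5: 27 + 9 = 36
  side 6: 24 + 8 = 32
  side 7: 22 = 22
  side 8: 22 = 22
  side 9: 20 = 20
No arrangement into 8 tape sides stays within capacity, so 9 is optimal.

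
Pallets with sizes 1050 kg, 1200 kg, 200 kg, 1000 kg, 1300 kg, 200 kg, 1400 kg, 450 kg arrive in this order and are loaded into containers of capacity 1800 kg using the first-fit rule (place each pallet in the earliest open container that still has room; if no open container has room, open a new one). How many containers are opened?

  1050 → container 1 (new)  [load 1050/1800]
  1200 → container 2 (new)  [load 1200/1800]
  200 → container 1  [load 1250/1800]
  1000 → container 3 (new)  [load 1000/1800]
  1300 → container 4 (new)  [load 1300/1800]
  200 → container 1  [load 1450/1800]
  1400 → container 5 (new)  [load 1400/1800]
  450 → container 2  [load 1650/1800]
5 containers opened.

5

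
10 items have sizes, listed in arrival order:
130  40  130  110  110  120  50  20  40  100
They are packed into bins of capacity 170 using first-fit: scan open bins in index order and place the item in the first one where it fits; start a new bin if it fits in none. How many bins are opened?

  130 → bin 1 (new)  [load 130/170]
  40 → bin 1  [load 170/170]
  130 → bin 2 (new)  [load 130/170]
  110 → bin 3 (new)  [load 110/170]
  110 → bin 4 (new)  [load 110/170]
  120 → bin 5 (new)  [load 120/170]
  50 → bin 3  [load 160/170]
  20 → bin 2  [load 150/170]
  40 → bin 4  [load 150/170]
  100 → bin 6 (new)  [load 100/170]
6 bins opened.

6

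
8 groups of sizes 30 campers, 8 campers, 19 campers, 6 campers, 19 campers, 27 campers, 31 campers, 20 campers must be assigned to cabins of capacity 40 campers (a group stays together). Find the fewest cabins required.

5

Total = 31 + 30 + 27 + 20 + 19 + 19 + 8 + 6 = 160 campers.
Lower bound: ⌈160/40⌉ = 4 cabins.
A packing using 5 cabins:
  cabin 1: 31 + 8 = 39
  cabin 2: 30 + 6 = 36
  cabin 3: 27 = 27
  cabin 4: 20 + 19 = 39
  cabin 5: 19 = 19
No arrangement into 4 cabins stays within capacity, so 5 is optimal.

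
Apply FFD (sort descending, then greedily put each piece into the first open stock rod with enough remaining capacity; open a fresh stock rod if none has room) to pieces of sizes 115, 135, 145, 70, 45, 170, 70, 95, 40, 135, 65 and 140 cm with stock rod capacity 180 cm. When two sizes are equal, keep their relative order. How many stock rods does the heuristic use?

Sorted descending: 170, 145, 140, 135, 135, 115, 95, 70, 70, 65, 45, 40.
  170 → stock rod 1 (new)  [load 170/180]
  145 → stock rod 2 (new)  [load 145/180]
  140 → stock rod 3 (new)  [load 140/180]
  135 → stock rod 4 (new)  [load 135/180]
  135 → stock rod 5 (new)  [load 135/180]
  115 → stock rod 6 (new)  [load 115/180]
  95 → stock rod 7 (new)  [load 95/180]
  70 → stock rod 7  [load 165/180]
  70 → stock rod 8 (new)  [load 70/180]
  65 → stock rod 6  [load 180/180]
  45 → stock rod 4  [load 180/180]
  40 → stock rod 3  [load 180/180]
8 stock rods opened.

8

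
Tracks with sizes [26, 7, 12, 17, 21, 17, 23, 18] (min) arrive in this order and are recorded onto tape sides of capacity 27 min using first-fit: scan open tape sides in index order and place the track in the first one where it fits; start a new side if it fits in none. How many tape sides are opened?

  26 → side 1 (new)  [load 26/27]
  7 → side 2 (new)  [load 7/27]
  12 → side 2  [load 19/27]
  17 → side 3 (new)  [load 17/27]
  21 → side 4 (new)  [load 21/27]
  17 → side 5 (new)  [load 17/27]
  23 → side 6 (new)  [load 23/27]
  18 → side 7 (new)  [load 18/27]
7 tape sides opened.

7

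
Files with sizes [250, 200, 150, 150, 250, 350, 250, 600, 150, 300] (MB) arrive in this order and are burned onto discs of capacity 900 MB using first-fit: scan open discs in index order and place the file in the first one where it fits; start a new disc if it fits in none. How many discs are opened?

  250 → disc 1 (new)  [load 250/900]
  200 → disc 1  [load 450/900]
  150 → disc 1  [load 600/900]
  150 → disc 1  [load 750/900]
  250 → disc 2 (new)  [load 250/900]
  350 → disc 2  [load 600/900]
  250 → disc 2  [load 850/900]
  600 → disc 3 (new)  [load 600/900]
  150 → disc 1  [load 900/900]
  300 → disc 3  [load 900/900]
3 discs opened.

3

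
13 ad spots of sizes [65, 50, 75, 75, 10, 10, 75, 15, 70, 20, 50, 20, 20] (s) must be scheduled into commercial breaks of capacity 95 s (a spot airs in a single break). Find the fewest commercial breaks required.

Total = 75 + 75 + 75 + 70 + 65 + 50 + 50 + 20 + 20 + 20 + 15 + 10 + 10 = 555 s.
Lower bound: ⌈555/95⌉ = 6 commercial breaks.
Also, 7 ad spots each exceed 95/2 s, and no two of those can share a break, so at least 7 commercial breaks are needed.
A packing using 7 commercial breaks:
  break 1: 75 + 20 = 95
  break 2: 75 + 20 = 95
  break 3: 75 + 20 = 95
  break 4: 70 + 15 + 10 = 95
  break 5: 65 + 10 = 75
  break 6: 50 = 50
  break 7: 50 = 50
This matches the lower bound, so 7 is optimal.

7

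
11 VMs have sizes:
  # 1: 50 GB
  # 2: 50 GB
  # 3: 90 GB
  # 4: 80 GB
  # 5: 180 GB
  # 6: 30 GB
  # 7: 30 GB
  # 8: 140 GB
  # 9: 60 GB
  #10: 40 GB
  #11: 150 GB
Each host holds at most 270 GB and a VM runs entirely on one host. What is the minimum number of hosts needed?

4

Total = 180 + 150 + 140 + 90 + 80 + 60 + 50 + 50 + 40 + 30 + 30 = 900 GB.
Lower bound: ⌈900/270⌉ = 4 hosts.
A packing using 4 hosts:
  host 1: 180 + 90 = 270
  host 2: 150 + 80 + 40 = 270
  host 3: 140 + 60 + 50 = 250
  host 4: 50 + 30 + 30 = 110
This matches the lower bound, so 4 is optimal.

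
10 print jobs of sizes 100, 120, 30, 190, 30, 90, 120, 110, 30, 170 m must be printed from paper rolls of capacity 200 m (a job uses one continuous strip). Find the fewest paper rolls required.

6

Total = 190 + 170 + 120 + 120 + 110 + 100 + 90 + 30 + 30 + 30 = 990 m.
Lower bound: ⌈990/200⌉ = 5 paper rolls.
A packing using 6 paper rolls:
  roll 1: 190 = 190
  roll 2: 170 + 30 = 200
  roll 3: 120 + 30 + 30 = 180
  roll 4: 120 = 120
  roll 5: 110 + 90 = 200
  roll 6: 100 = 100
No arrangement into 5 paper rolls stays within capacity, so 6 is optimal.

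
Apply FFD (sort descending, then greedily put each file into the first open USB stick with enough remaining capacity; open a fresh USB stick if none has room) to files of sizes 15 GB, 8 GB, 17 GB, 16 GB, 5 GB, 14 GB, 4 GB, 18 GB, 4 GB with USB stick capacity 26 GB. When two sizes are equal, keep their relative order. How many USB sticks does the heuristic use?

5

Sorted descending: 18, 17, 16, 15, 14, 8, 5, 4, 4.
  18 → USB stick 1 (new)  [load 18/26]
  17 → USB stick 2 (new)  [load 17/26]
  16 → USB stick 3 (new)  [load 16/26]
  15 → USB stick 4 (new)  [load 15/26]
  14 → USB stick 5 (new)  [load 14/26]
  8 → USB stick 1  [load 26/26]
  5 → USB stick 2  [load 22/26]
  4 → USB stick 2  [load 26/26]
  4 → USB stick 3  [load 20/26]
5 USB sticks opened.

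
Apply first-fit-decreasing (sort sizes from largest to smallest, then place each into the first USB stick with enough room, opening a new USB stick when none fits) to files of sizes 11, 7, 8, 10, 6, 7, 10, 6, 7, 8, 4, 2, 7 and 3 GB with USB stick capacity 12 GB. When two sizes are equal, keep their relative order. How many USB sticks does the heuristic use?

Sorted descending: 11, 10, 10, 8, 8, 7, 7, 7, 7, 6, 6, 4, 3, 2.
  11 → USB stick 1 (new)  [load 11/12]
  10 → USB stick 2 (new)  [load 10/12]
  10 → USB stick 3 (new)  [load 10/12]
  8 → USB stick 4 (new)  [load 8/12]
  8 → USB stick 5 (new)  [load 8/12]
  7 → USB stick 6 (new)  [load 7/12]
  7 → USB stick 7 (new)  [load 7/12]
  7 → USB stick 8 (new)  [load 7/12]
  7 → USB stick 9 (new)  [load 7/12]
  6 → USB stick 10 (new)  [load 6/12]
  6 → USB stick 10  [load 12/12]
  4 → USB stick 4  [load 12/12]
  3 → USB stick 5  [load 11/12]
  2 → USB stick 2  [load 12/12]
10 USB sticks opened.

10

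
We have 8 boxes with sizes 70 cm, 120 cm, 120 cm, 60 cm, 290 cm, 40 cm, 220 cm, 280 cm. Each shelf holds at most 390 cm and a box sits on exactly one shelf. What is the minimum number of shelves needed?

Total = 290 + 280 + 220 + 120 + 120 + 70 + 60 + 40 = 1200 cm.
Lower bound: ⌈1200/390⌉ = 4 shelves.
A packing using 4 shelves:
  shelf 1: 290 + 70 = 360
  shelf 2: 280 + 60 + 40 = 380
  shelf 3: 220 + 120 = 340
  shelf 4: 120 = 120
This matches the lower bound, so 4 is optimal.

4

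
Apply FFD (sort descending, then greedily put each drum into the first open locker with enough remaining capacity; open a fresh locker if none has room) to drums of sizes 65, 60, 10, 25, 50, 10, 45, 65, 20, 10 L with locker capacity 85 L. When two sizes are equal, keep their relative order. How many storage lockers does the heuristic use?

5

Sorted descending: 65, 65, 60, 50, 45, 25, 20, 10, 10, 10.
  65 → locker 1 (new)  [load 65/85]
  65 → locker 2 (new)  [load 65/85]
  60 → locker 3 (new)  [load 60/85]
  50 → locker 4 (new)  [load 50/85]
  45 → locker 5 (new)  [load 45/85]
  25 → locker 3  [load 85/85]
  20 → locker 1  [load 85/85]
  10 → locker 2  [load 75/85]
  10 → locker 2  [load 85/85]
  10 → locker 4  [load 60/85]
5 storage lockers opened.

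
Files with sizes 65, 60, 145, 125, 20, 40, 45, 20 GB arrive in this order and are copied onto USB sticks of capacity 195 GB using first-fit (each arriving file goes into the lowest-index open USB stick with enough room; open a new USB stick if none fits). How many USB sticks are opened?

  65 → USB stick 1 (new)  [load 65/195]
  60 → USB stick 1  [load 125/195]
  145 → USB stick 2 (new)  [load 145/195]
  125 → USB stick 3 (new)  [load 125/195]
  20 → USB stick 1  [load 145/195]
  40 → USB stick 1  [load 185/195]
  45 → USB stick 2  [load 190/195]
  20 → USB stick 3  [load 145/195]
3 USB sticks opened.

3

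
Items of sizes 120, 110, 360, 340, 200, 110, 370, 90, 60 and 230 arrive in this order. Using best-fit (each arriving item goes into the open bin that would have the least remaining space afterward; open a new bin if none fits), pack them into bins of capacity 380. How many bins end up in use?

6

  120 → bin 1 (new)  [load 120/380]
  110 → bin 1  [load 230/380]
  360 → bin 2 (new)  [load 360/380]
  340 → bin 3 (new)  [load 340/380]
  200 → bin 4 (new)  [load 200/380]
  110 → bin 1  [load 340/380]
  370 → bin 5 (new)  [load 370/380]
  90 → bin 4  [load 290/380]
  60 → bin 4  [load 350/380]
  230 → bin 6 (new)  [load 230/380]
6 bins opened.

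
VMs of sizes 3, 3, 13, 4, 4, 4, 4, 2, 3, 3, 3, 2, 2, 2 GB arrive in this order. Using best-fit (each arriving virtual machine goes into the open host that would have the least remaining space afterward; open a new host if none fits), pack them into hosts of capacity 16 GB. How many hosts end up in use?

  3 → host 1 (new)  [load 3/16]
  3 → host 1  [load 6/16]
  13 → host 2 (new)  [load 13/16]
  4 → host 1  [load 10/16]
  4 → host 1  [load 14/16]
  4 → host 3 (new)  [load 4/16]
  4 → host 3  [load 8/16]
  2 → host 1  [load 16/16]
  3 → host 2  [load 16/16]
  3 → host 3  [load 11/16]
  3 → host 3  [load 14/16]
  2 → host 3  [load 16/16]
  2 → host 4 (new)  [load 2/16]
  2 → host 4  [load 4/16]
4 hosts opened.

4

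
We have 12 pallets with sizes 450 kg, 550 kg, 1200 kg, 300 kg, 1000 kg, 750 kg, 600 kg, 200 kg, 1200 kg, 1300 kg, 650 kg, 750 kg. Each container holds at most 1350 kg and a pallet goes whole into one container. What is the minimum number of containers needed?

Total = 1300 + 1200 + 1200 + 1000 + 750 + 750 + 650 + 600 + 550 + 450 + 300 + 200 = 8950 kg.
Lower bound: ⌈8950/1350⌉ = 7 containers.
A packing using 7 containers:
  container 1: 1300 = 1300
  container 2: 1200 = 1200
  container 3: 1200 = 1200
  container 4: 1000 + 300 = 1300
  container 5: 750 + 600 = 1350
  container 6: 750 + 550 = 1300
  container 7: 650 + 450 + 200 = 1300
This matches the lower bound, so 7 is optimal.

7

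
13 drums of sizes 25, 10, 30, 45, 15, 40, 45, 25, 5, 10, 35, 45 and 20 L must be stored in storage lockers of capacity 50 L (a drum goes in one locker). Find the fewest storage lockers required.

Total = 45 + 45 + 45 + 40 + 35 + 30 + 25 + 25 + 20 + 15 + 10 + 10 + 5 = 350 L.
Lower bound: ⌈350/50⌉ = 7 storage lockers.
A packing using 8 storage lockers:
  locker 1: 45 + 5 = 50
  locker 2: 45 = 45
  locker 3: 45 = 45
  locker 4: 40 + 10 = 50
  locker 5: 35 + 15 = 50
  locker 6: 30 + 20 = 50
  locker 7: 25 + 25 = 50
  locker 8: 10 = 10
No arrangement into 7 storage lockers stays within capacity, so 8 is optimal.

8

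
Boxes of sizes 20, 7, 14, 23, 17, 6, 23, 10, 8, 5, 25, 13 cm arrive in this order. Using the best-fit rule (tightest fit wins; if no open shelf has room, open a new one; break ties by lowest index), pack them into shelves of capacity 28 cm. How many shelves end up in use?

7

  20 → shelf 1 (new)  [load 20/28]
  7 → shelf 1  [load 27/28]
  14 → shelf 2 (new)  [load 14/28]
  23 → shelf 3 (new)  [load 23/28]
  17 → shelf 4 (new)  [load 17/28]
  6 → shelf 4  [load 23/28]
  23 → shelf 5 (new)  [load 23/28]
  10 → shelf 2  [load 24/28]
  8 → shelf 6 (new)  [load 8/28]
  5 → shelf 3  [load 28/28]
  25 → shelf 7 (new)  [load 25/28]
  13 → shelf 6  [load 21/28]
7 shelves opened.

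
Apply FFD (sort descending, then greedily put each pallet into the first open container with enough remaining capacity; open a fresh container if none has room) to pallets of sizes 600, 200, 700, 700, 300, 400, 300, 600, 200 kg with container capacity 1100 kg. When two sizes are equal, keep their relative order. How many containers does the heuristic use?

4

Sorted descending: 700, 700, 600, 600, 400, 300, 300, 200, 200.
  700 → container 1 (new)  [load 700/1100]
  700 → container 2 (new)  [load 700/1100]
  600 → container 3 (new)  [load 600/1100]
  600 → container 4 (new)  [load 600/1100]
  400 → container 1  [load 1100/1100]
  300 → container 2  [load 1000/1100]
  300 → container 3  [load 900/1100]
  200 → container 3  [load 1100/1100]
  200 → container 4  [load 800/1100]
4 containers opened.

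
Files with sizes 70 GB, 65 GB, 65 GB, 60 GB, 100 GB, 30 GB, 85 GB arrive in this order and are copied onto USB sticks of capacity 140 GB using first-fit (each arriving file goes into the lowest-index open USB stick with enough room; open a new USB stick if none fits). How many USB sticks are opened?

4

  70 → USB stick 1 (new)  [load 70/140]
  65 → USB stick 1  [load 135/140]
  65 → USB stick 2 (new)  [load 65/140]
  60 → USB stick 2  [load 125/140]
  100 → USB stick 3 (new)  [load 100/140]
  30 → USB stick 3  [load 130/140]
  85 → USB stick 4 (new)  [load 85/140]
4 USB sticks opened.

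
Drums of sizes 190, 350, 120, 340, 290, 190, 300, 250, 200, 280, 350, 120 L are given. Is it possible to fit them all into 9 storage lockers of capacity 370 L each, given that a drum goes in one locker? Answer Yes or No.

Total = 2980 L; ⌈2980/370⌉ = 9.
10 drums each exceed half the capacity and cannot share a locker, forcing at least 10 storage lockers.
At least 10 storage lockers are required, but only 9 are allowed.

No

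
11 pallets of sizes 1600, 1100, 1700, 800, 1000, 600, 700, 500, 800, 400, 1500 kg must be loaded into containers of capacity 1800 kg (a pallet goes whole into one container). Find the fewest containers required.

7

Total = 1700 + 1600 + 1500 + 1100 + 1000 + 800 + 800 + 700 + 600 + 500 + 400 = 10700 kg.
Lower bound: ⌈10700/1800⌉ = 6 containers.
A packing using 7 containers:
  container 1: 1700 = 1700
  container 2: 1600 = 1600
  container 3: 1500 = 1500
  container 4: 1100 + 700 = 1800
  container 5: 1000 + 800 = 1800
  container 6: 800 + 600 + 400 = 1800
  container 7: 500 = 500
No arrangement into 6 containers stays within capacity, so 7 is optimal.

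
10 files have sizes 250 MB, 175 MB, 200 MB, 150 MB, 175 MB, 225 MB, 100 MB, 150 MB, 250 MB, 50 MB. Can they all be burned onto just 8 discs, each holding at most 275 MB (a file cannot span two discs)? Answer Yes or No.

Yes

A valid assignment using 8 discs:
  disc 1: 250 = 250
  disc 2: 250 = 250
  disc 3: 225 + 50 = 275
  disc 4: 200 = 200
  disc 5: 175 + 100 = 275
  disc 6: 175 = 175
  disc 7: 150 = 150
  disc 8: 150 = 150
Every load is within 275 MB, so 8 discs suffice.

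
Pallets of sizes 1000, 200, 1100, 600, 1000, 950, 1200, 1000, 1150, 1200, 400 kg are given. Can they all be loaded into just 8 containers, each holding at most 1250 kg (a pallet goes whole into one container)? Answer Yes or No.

No

Total = 9800 kg; ⌈9800/1250⌉ = 8.
The bound of 8 does not rule out 8, but exhaustive search shows no assignment into 8 containers of capacity 1250 kg exists — the minimum is 9.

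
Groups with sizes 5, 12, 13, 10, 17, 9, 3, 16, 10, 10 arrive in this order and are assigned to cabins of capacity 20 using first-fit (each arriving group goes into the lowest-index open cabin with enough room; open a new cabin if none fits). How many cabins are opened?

6

  5 → cabin 1 (new)  [load 5/20]
  12 → cabin 1  [load 17/20]
  13 → cabin 2 (new)  [load 13/20]
  10 → cabin 3 (new)  [load 10/20]
  17 → cabin 4 (new)  [load 17/20]
  9 → cabin 3  [load 19/20]
  3 → cabin 1  [load 20/20]
  16 → cabin 5 (new)  [load 16/20]
  10 → cabin 6 (new)  [load 10/20]
  10 → cabin 6  [load 20/20]
6 cabins opened.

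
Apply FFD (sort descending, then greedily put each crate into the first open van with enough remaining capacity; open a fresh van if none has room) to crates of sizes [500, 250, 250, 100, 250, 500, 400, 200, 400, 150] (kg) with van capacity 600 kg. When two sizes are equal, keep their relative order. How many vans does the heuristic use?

6

Sorted descending: 500, 500, 400, 400, 250, 250, 250, 200, 150, 100.
  500 → van 1 (new)  [load 500/600]
  500 → van 2 (new)  [load 500/600]
  400 → van 3 (new)  [load 400/600]
  400 → van 4 (new)  [load 400/600]
  250 → van 5 (new)  [load 250/600]
  250 → van 5  [load 500/600]
  250 → van 6 (new)  [load 250/600]
  200 → van 3  [load 600/600]
  150 → van 4  [load 550/600]
  100 → van 1  [load 600/600]
6 vans opened.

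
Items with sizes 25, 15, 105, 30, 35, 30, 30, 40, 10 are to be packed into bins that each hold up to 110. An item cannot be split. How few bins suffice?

Total = 105 + 40 + 35 + 30 + 30 + 30 + 25 + 15 + 10 = 320.
Lower bound: ⌈320/110⌉ = 3 bins.
A packing using 3 bins:
  bin 1: 105 = 105
  bin 2: 40 + 35 + 30 = 105
  bin 3: 30 + 30 + 25 + 15 + 10 = 110
This matches the lower bound, so 3 is optimal.

3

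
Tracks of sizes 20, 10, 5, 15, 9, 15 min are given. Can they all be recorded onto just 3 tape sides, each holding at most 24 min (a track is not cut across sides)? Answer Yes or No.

Total = 74 min; ⌈74/24⌉ = 4.
At least 4 tape sides are required, but only 3 are allowed.

No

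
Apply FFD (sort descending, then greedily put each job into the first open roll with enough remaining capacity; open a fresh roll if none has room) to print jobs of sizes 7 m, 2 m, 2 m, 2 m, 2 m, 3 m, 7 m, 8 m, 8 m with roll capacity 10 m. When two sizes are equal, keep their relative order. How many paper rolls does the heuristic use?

Sorted descending: 8, 8, 7, 7, 3, 2, 2, 2, 2.
  8 → roll 1 (new)  [load 8/10]
  8 → roll 2 (new)  [load 8/10]
  7 → roll 3 (new)  [load 7/10]
  7 → roll 4 (new)  [load 7/10]
  3 → roll 3  [load 10/10]
  2 → roll 1  [load 10/10]
  2 → roll 2  [load 10/10]
  2 → roll 4  [load 9/10]
  2 → roll 5 (new)  [load 2/10]
5 paper rolls opened.

5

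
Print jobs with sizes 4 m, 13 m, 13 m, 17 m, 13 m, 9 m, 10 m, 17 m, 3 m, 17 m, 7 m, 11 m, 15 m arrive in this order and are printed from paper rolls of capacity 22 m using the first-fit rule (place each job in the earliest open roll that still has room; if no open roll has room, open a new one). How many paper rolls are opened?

  4 → roll 1 (new)  [load 4/22]
  13 → roll 1  [load 17/22]
  13 → roll 2 (new)  [load 13/22]
  17 → roll 3 (new)  [load 17/22]
  13 → roll 4 (new)  [load 13/22]
  9 → roll 2  [load 22/22]
  10 → roll 5 (new)  [load 10/22]
  17 → roll 6 (new)  [load 17/22]
  3 → roll 1  [load 20/22]
  17 → roll 7 (new)  [load 17/22]
  7 → roll 4  [load 20/22]
  11 → roll 5  [load 21/22]
  15 → roll 8 (new)  [load 15/22]
8 paper rolls opened.

8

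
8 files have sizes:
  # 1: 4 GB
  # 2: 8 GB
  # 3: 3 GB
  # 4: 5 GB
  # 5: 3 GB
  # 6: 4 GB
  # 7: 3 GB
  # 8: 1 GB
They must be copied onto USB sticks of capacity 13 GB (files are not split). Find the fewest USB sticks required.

3

Total = 8 + 5 + 4 + 4 + 3 + 3 + 3 + 1 = 31 GB.
Lower bound: ⌈31/13⌉ = 3 USB sticks.
A packing using 3 USB sticks:
  USB stick 1: 8 + 5 = 13
  USB stick 2: 4 + 4 + 3 + 1 = 12
  USB stick 3: 3 + 3 = 6
This matches the lower bound, so 3 is optimal.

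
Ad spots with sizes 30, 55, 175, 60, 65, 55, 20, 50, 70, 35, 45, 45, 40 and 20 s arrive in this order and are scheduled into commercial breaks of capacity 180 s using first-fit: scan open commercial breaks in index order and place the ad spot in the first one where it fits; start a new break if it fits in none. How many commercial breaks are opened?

  30 → break 1 (new)  [load 30/180]
  55 → break 1  [load 85/180]
  175 → break 2 (new)  [load 175/180]
  60 → break 1  [load 145/180]
  65 → break 3 (new)  [load 65/180]
  55 → break 3  [load 120/180]
  20 → break 1  [load 165/180]
  50 → break 3  [load 170/180]
  70 → break 4 (new)  [load 70/180]
  35 → break 4  [load 105/180]
  45 → break 4  [load 150/180]
  45 → break 5 (new)  [load 45/180]
  40 → break 5  [load 85/180]
  20 → break 4  [load 170/180]
5 commercial breaks opened.

5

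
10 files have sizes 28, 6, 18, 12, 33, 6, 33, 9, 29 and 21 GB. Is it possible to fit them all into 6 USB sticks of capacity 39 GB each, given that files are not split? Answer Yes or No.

Yes

A valid assignment using 6 USB sticks:
  USB stick 1: 33 + 6 = 39
  USB stick 2: 33 + 6 = 39
  USB stick 3: 29 + 9 = 38
  USB stick 4: 28 = 28
  USB stick 5: 21 + 18 = 39
  USB stick 6: 12 = 12
Every load is within 39 GB, so 6 USB sticks suffice.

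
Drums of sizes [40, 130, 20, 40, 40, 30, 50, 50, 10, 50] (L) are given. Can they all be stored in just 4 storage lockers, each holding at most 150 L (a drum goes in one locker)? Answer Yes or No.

Yes

A valid assignment using 4 storage lockers:
  locker 1: 130 + 20 = 150
  locker 2: 50 + 50 + 50 = 150
  locker 3: 40 + 40 + 40 + 30 = 150
  locker 4: 10 = 10
Every load is within 150 L, so 4 storage lockers suffice.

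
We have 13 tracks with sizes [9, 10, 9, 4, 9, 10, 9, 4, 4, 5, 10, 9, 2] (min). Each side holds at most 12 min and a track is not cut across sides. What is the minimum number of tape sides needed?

Total = 10 + 10 + 10 + 9 + 9 + 9 + 9 + 9 + 5 + 4 + 4 + 4 + 2 = 94 min.
Lower bound: ⌈94/12⌉ = 8 tape sides.
A packing using 10 tape sides:
  side 1: 10 + 2 = 12
  side 2: 10 = 10
  side 3: 10 = 10
  side 4: 9 = 9
  side 5: 9 = 9
  side 6: 9 = 9
  side 7: 9 = 9
  side 8: 9 = 9
  side 9: 5 + 4 = 9
  side 10: 4 + 4 = 8
No arrangement into 9 tape sides stays within capacity, so 10 is optimal.

10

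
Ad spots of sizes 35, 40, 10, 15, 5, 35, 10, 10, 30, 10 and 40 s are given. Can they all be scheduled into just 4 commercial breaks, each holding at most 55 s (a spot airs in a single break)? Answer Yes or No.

No

Total = 240 s; ⌈240/55⌉ = 5.
At least 5 commercial breaks are required, but only 4 are allowed.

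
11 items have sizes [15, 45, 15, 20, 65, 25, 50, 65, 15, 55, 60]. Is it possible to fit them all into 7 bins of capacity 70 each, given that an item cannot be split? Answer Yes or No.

A valid assignment using 7 bins:
  bin 1: 65 = 65
  bin 2: 65 = 65
  bin 3: 60 = 60
  bin 4: 55 + 15 = 70
  bin 5: 50 + 20 = 70
  bin 6: 45 + 25 = 70
  bin 7: 15 + 15 = 30
Every load is within 70, so 7 bins suffice.

Yes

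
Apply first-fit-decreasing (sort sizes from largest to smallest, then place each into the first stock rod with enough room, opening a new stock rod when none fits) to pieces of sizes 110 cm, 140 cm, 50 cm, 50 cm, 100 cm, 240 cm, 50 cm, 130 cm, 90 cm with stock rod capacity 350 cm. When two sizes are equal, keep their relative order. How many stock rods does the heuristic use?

3

Sorted descending: 240, 140, 130, 110, 100, 90, 50, 50, 50.
  240 → stock rod 1 (new)  [load 240/350]
  140 → stock rod 2 (new)  [load 140/350]
  130 → stock rod 2  [load 270/350]
  110 → stock rod 1  [load 350/350]
  100 → stock rod 3 (new)  [load 100/350]
  90 → stock rod 3  [load 190/350]
  50 → stock rod 2  [load 320/350]
  50 → stock rod 3  [load 240/350]
  50 → stock rod 3  [load 290/350]
3 stock rods opened.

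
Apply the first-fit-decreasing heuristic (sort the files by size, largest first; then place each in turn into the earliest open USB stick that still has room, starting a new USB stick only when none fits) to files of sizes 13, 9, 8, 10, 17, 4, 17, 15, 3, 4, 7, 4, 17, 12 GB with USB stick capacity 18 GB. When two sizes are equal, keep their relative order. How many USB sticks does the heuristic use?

9

Sorted descending: 17, 17, 17, 15, 13, 12, 10, 9, 8, 7, 4, 4, 4, 3.
  17 → USB stick 1 (new)  [load 17/18]
  17 → USB stick 2 (new)  [load 17/18]
  17 → USB stick 3 (new)  [load 17/18]
  15 → USB stick 4 (new)  [load 15/18]
  13 → USB stick 5 (new)  [load 13/18]
  12 → USB stick 6 (new)  [load 12/18]
  10 → USB stick 7 (new)  [load 10/18]
  9 → USB stick 8 (new)  [load 9/18]
  8 → USB stick 7  [load 18/18]
  7 → USB stick 8  [load 16/18]
  4 → USB stick 5  [load 17/18]
  4 → USB stick 6  [load 16/18]
  4 → USB stick 9 (new)  [load 4/18]
  3 → USB stick 4  [load 18/18]
9 USB sticks opened.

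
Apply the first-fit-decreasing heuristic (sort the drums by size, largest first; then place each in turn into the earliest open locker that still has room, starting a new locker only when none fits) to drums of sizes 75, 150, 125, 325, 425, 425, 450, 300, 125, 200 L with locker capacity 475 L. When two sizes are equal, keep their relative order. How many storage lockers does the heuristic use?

Sorted descending: 450, 425, 425, 325, 300, 200, 150, 125, 125, 75.
  450 → locker 1 (new)  [load 450/475]
  425 → locker 2 (new)  [load 425/475]
  425 → locker 3 (new)  [load 425/475]
  325 → locker 4 (new)  [load 325/475]
  300 → locker 5 (new)  [load 300/475]
  200 → locker 6 (new)  [load 200/475]
  150 → locker 4  [load 475/475]
  125 → locker 5  [load 425/475]
  125 → locker 6  [load 325/475]
  75 → locker 6  [load 400/475]
6 storage lockers opened.

6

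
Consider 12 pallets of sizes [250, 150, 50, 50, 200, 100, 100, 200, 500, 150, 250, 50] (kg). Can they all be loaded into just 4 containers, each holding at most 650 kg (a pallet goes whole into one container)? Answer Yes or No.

A valid assignment using 4 containers:
  container 1: 500 + 150 = 650
  container 2: 250 + 250 + 150 = 650
  container 3: 200 + 200 + 100 + 100 + 50 = 650
  container 4: 50 + 50 = 100
Every load is within 650 kg, so 4 containers suffice.

Yes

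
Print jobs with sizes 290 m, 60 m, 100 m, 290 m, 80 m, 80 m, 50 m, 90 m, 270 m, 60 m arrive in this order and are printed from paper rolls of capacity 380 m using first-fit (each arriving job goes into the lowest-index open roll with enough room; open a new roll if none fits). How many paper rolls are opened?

4

  290 → roll 1 (new)  [load 290/380]
  60 → roll 1  [load 350/380]
  100 → roll 2 (new)  [load 100/380]
  290 → roll 3 (new)  [load 290/380]
  80 → roll 2  [load 180/380]
  80 → roll 2  [load 260/380]
  50 → roll 2  [load 310/380]
  90 → roll 3  [load 380/380]
  270 → roll 4 (new)  [load 270/380]
  60 → roll 2  [load 370/380]
4 paper rolls opened.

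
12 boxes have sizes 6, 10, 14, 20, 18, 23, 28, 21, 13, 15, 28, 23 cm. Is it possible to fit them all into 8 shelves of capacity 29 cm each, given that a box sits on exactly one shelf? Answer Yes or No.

No

Total = 219 cm; ⌈219/29⌉ = 8.
The bound of 8 does not rule out 8, but exhaustive search shows no assignment into 8 shelves of capacity 29 cm exists — the minimum is 9.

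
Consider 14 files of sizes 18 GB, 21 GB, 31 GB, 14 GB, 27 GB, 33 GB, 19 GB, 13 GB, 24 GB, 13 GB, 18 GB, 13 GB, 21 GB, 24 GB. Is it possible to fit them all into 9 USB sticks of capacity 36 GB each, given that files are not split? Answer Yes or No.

Total = 289 GB; ⌈289/36⌉ = 9.
The bound of 9 does not rule out 9, but exhaustive search shows no assignment into 9 USB sticks of capacity 36 GB exists — the minimum is 10.

No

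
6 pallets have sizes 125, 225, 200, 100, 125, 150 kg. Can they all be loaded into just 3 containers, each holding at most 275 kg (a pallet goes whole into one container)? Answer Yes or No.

Total = 925 kg; ⌈925/275⌉ = 4.
At least 4 containers are required, but only 3 are allowed.

No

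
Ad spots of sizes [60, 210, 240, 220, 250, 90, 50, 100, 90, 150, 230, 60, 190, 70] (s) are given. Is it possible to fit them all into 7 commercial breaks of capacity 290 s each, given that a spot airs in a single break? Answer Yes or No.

No

Total = 2010 s; ⌈2010/290⌉ = 7.
The bound of 7 does not rule out 7, but exhaustive search shows no assignment into 7 commercial breaks of capacity 290 s exists — the minimum is 8.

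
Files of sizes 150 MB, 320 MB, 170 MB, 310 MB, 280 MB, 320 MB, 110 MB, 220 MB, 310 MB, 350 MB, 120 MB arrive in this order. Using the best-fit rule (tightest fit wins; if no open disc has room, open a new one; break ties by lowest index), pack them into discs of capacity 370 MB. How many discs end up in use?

9

  150 → disc 1 (new)  [load 150/370]
  320 → disc 2 (new)  [load 320/370]
  170 → disc 1  [load 320/370]
  310 → disc 3 (new)  [load 310/370]
  280 → disc 4 (new)  [load 280/370]
  320 → disc 5 (new)  [load 320/370]
  110 → disc 6 (new)  [load 110/370]
  220 → disc 6  [load 330/370]
  310 → disc 7 (new)  [load 310/370]
  350 → disc 8 (new)  [load 350/370]
  120 → disc 9 (new)  [load 120/370]
9 discs opened.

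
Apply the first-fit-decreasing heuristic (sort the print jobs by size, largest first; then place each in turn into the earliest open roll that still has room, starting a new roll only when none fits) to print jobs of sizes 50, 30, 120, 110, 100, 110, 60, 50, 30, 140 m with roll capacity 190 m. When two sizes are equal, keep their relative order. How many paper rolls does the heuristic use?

5

Sorted descending: 140, 120, 110, 110, 100, 60, 50, 50, 30, 30.
  140 → roll 1 (new)  [load 140/190]
  120 → roll 2 (new)  [load 120/190]
  110 → roll 3 (new)  [load 110/190]
  110 → roll 4 (new)  [load 110/190]
  100 → roll 5 (new)  [load 100/190]
  60 → roll 2  [load 180/190]
  50 → roll 1  [load 190/190]
  50 → roll 3  [load 160/190]
  30 → roll 3  [load 190/190]
  30 → roll 4  [load 140/190]
5 paper rolls opened.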